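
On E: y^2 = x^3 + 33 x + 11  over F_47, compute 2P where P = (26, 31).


Doubling: s = (3 x1^2 + a) / (2 y1)
s = (3*26^2 + 33) / (2*31) mod 47 = 34
x3 = s^2 - 2 x1 mod 47 = 34^2 - 2*26 = 23
y3 = s (x1 - x3) - y1 mod 47 = 34 * (26 - 23) - 31 = 24

2P = (23, 24)


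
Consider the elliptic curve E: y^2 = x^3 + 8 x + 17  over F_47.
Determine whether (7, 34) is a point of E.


Check whether y^2 = x^3 + 8 x + 17 (mod 47) for (x, y) = (7, 34).
LHS: y^2 = 34^2 mod 47 = 28
RHS: x^3 + 8 x + 17 = 7^3 + 8*7 + 17 mod 47 = 40
LHS != RHS

No, not on the curve


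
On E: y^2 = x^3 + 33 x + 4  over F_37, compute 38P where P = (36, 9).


k = 38 = 100110_2 (binary, LSB first: 011001)
Double-and-add from P = (36, 9):
  bit 0 = 0: acc unchanged = O
  bit 1 = 1: acc = O + (6, 14) = (6, 14)
  bit 2 = 1: acc = (6, 14) + (32, 11) = (11, 25)
  bit 3 = 0: acc unchanged = (11, 25)
  bit 4 = 0: acc unchanged = (11, 25)
  bit 5 = 1: acc = (11, 25) + (0, 35) = (36, 28)

38P = (36, 28)


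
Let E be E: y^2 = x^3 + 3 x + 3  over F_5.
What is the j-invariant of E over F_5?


Delta = -16(4 a^3 + 27 b^2) mod 5 = 4
-1728 * (4 a)^3 = -1728 * (4*3)^3 mod 5 = 1
j = 1 * 4^(-1) mod 5 = 4

j = 4 (mod 5)


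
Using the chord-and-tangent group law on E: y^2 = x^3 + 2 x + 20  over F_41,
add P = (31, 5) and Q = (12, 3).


P != Q, so use the chord formula.
s = (y2 - y1) / (x2 - x1) = (39) / (22) mod 41 = 26
x3 = s^2 - x1 - x2 mod 41 = 26^2 - 31 - 12 = 18
y3 = s (x1 - x3) - y1 mod 41 = 26 * (31 - 18) - 5 = 5

P + Q = (18, 5)


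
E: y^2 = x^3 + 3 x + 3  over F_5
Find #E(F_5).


For each x in F_5, count y with y^2 = x^3 + 3 x + 3 mod 5:
  x = 3: RHS = 4, y in [2, 3]  -> 2 point(s)
  x = 4: RHS = 4, y in [2, 3]  -> 2 point(s)
Affine points: 4. Add the point at infinity: total = 5.

#E(F_5) = 5


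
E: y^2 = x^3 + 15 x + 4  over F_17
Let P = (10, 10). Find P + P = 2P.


Doubling: s = (3 x1^2 + a) / (2 y1)
s = (3*10^2 + 15) / (2*10) mod 17 = 3
x3 = s^2 - 2 x1 mod 17 = 3^2 - 2*10 = 6
y3 = s (x1 - x3) - y1 mod 17 = 3 * (10 - 6) - 10 = 2

2P = (6, 2)


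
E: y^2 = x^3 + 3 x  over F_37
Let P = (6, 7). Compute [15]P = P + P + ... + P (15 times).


k = 15 = 1111_2 (binary, LSB first: 1111)
Double-and-add from P = (6, 7):
  bit 0 = 1: acc = O + (6, 7) = (6, 7)
  bit 1 = 1: acc = (6, 7) + (25, 30) = (13, 4)
  bit 2 = 1: acc = (13, 4) + (28, 13) = (23, 27)
  bit 3 = 1: acc = (23, 27) + (9, 33) = (15, 33)

15P = (15, 33)


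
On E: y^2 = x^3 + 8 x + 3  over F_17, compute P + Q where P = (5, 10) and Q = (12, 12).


P != Q, so use the chord formula.
s = (y2 - y1) / (x2 - x1) = (2) / (7) mod 17 = 10
x3 = s^2 - x1 - x2 mod 17 = 10^2 - 5 - 12 = 15
y3 = s (x1 - x3) - y1 mod 17 = 10 * (5 - 15) - 10 = 9

P + Q = (15, 9)


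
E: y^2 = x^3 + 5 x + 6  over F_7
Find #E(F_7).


For each x in F_7, count y with y^2 = x^3 + 5 x + 6 mod 7:
  x = 5: RHS = 2, y in [3, 4]  -> 2 point(s)
  x = 6: RHS = 0, y in [0]  -> 1 point(s)
Affine points: 3. Add the point at infinity: total = 4.

#E(F_7) = 4


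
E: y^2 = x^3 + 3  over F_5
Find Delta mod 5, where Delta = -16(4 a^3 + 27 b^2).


4 a^3 + 27 b^2 = 4*0^3 + 27*3^2 = 0 + 243 = 243
Delta = -16 * (243) = -3888
Delta mod 5 = 2

Delta = 2 (mod 5)


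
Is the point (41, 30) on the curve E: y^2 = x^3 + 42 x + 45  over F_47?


Check whether y^2 = x^3 + 42 x + 45 (mod 47) for (x, y) = (41, 30).
LHS: y^2 = 30^2 mod 47 = 7
RHS: x^3 + 42 x + 45 = 41^3 + 42*41 + 45 mod 47 = 0
LHS != RHS

No, not on the curve


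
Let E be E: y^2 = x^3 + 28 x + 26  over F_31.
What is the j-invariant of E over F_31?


Delta = -16(4 a^3 + 27 b^2) mod 31 = 11
-1728 * (4 a)^3 = -1728 * (4*28)^3 mod 31 = 2
j = 2 * 11^(-1) mod 31 = 3

j = 3 (mod 31)


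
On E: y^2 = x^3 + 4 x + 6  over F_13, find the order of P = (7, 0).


Compute successive multiples of P until we hit O:
  1P = (7, 0)
  2P = O

ord(P) = 2


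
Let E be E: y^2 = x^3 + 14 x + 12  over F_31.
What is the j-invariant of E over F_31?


Delta = -16(4 a^3 + 27 b^2) mod 31 = 8
-1728 * (4 a)^3 = -1728 * (4*14)^3 mod 31 = 8
j = 8 * 8^(-1) mod 31 = 1

j = 1 (mod 31)


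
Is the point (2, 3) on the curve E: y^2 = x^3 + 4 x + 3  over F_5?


Check whether y^2 = x^3 + 4 x + 3 (mod 5) for (x, y) = (2, 3).
LHS: y^2 = 3^2 mod 5 = 4
RHS: x^3 + 4 x + 3 = 2^3 + 4*2 + 3 mod 5 = 4
LHS = RHS

Yes, on the curve


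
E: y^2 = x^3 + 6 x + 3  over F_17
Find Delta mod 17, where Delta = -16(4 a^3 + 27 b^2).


4 a^3 + 27 b^2 = 4*6^3 + 27*3^2 = 864 + 243 = 1107
Delta = -16 * (1107) = -17712
Delta mod 17 = 2

Delta = 2 (mod 17)


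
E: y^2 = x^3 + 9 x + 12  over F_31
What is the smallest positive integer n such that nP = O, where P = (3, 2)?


Compute successive multiples of P until we hit O:
  1P = (3, 2)
  2P = (13, 1)
  3P = (24, 28)
  4P = (12, 9)
  5P = (30, 8)
  6P = (8, 21)
  7P = (27, 6)
  8P = (26, 20)
  ... (continuing to 41P)
  41P = O

ord(P) = 41


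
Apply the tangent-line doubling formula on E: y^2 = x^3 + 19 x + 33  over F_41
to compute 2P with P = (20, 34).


Doubling: s = (3 x1^2 + a) / (2 y1)
s = (3*20^2 + 19) / (2*34) mod 41 = 33
x3 = s^2 - 2 x1 mod 41 = 33^2 - 2*20 = 24
y3 = s (x1 - x3) - y1 mod 41 = 33 * (20 - 24) - 34 = 39

2P = (24, 39)


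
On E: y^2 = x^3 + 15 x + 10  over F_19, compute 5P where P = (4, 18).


k = 5 = 101_2 (binary, LSB first: 101)
Double-and-add from P = (4, 18):
  bit 0 = 1: acc = O + (4, 18) = (4, 18)
  bit 1 = 0: acc unchanged = (4, 18)
  bit 2 = 1: acc = (4, 18) + (15, 0) = (11, 9)

5P = (11, 9)


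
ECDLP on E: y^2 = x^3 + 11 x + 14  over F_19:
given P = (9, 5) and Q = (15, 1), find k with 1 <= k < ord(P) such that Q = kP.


Enumerate multiples of P until we hit Q = (15, 1):
  1P = (9, 5)
  2P = (7, 4)
  3P = (8, 5)
  4P = (2, 14)
  5P = (5, 17)
  6P = (14, 10)
  7P = (16, 7)
  8P = (3, 13)
  9P = (13, 13)
  10P = (1, 11)
  11P = (6, 7)
  12P = (15, 18)
  13P = (15, 1)
Match found at i = 13.

k = 13


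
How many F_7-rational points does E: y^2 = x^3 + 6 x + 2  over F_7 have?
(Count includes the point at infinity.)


For each x in F_7, count y with y^2 = x^3 + 6 x + 2 mod 7:
  x = 0: RHS = 2, y in [3, 4]  -> 2 point(s)
  x = 1: RHS = 2, y in [3, 4]  -> 2 point(s)
  x = 2: RHS = 1, y in [1, 6]  -> 2 point(s)
  x = 6: RHS = 2, y in [3, 4]  -> 2 point(s)
Affine points: 8. Add the point at infinity: total = 9.

#E(F_7) = 9


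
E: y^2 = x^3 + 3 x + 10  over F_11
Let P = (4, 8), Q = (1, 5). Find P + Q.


P != Q, so use the chord formula.
s = (y2 - y1) / (x2 - x1) = (8) / (8) mod 11 = 1
x3 = s^2 - x1 - x2 mod 11 = 1^2 - 4 - 1 = 7
y3 = s (x1 - x3) - y1 mod 11 = 1 * (4 - 7) - 8 = 0

P + Q = (7, 0)


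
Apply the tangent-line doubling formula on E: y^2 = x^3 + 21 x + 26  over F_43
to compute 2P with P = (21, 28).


Doubling: s = (3 x1^2 + a) / (2 y1)
s = (3*21^2 + 21) / (2*28) mod 43 = 24
x3 = s^2 - 2 x1 mod 43 = 24^2 - 2*21 = 18
y3 = s (x1 - x3) - y1 mod 43 = 24 * (21 - 18) - 28 = 1

2P = (18, 1)


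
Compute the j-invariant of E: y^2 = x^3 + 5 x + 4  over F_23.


Delta = -16(4 a^3 + 27 b^2) mod 23 = 15
-1728 * (4 a)^3 = -1728 * (4*5)^3 mod 23 = 12
j = 12 * 15^(-1) mod 23 = 10

j = 10 (mod 23)


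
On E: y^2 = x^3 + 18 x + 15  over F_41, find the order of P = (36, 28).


Compute successive multiples of P until we hit O:
  1P = (36, 28)
  2P = (14, 10)
  3P = (12, 14)
  4P = (9, 39)
  5P = (19, 0)
  6P = (9, 2)
  7P = (12, 27)
  8P = (14, 31)
  ... (continuing to 10P)
  10P = O

ord(P) = 10


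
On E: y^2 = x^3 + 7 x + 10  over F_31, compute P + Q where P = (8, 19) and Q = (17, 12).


P != Q, so use the chord formula.
s = (y2 - y1) / (x2 - x1) = (24) / (9) mod 31 = 13
x3 = s^2 - x1 - x2 mod 31 = 13^2 - 8 - 17 = 20
y3 = s (x1 - x3) - y1 mod 31 = 13 * (8 - 20) - 19 = 11

P + Q = (20, 11)


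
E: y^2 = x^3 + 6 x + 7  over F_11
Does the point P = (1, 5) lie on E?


Check whether y^2 = x^3 + 6 x + 7 (mod 11) for (x, y) = (1, 5).
LHS: y^2 = 5^2 mod 11 = 3
RHS: x^3 + 6 x + 7 = 1^3 + 6*1 + 7 mod 11 = 3
LHS = RHS

Yes, on the curve


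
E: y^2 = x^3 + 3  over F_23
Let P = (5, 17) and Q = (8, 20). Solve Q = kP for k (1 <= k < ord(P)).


Enumerate multiples of P until we hit Q = (8, 20):
  1P = (5, 17)
  2P = (19, 13)
  3P = (8, 20)
Match found at i = 3.

k = 3


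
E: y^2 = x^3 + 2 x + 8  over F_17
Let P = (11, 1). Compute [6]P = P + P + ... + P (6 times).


k = 6 = 110_2 (binary, LSB first: 011)
Double-and-add from P = (11, 1):
  bit 0 = 0: acc unchanged = O
  bit 1 = 1: acc = O + (11, 16) = (11, 16)
  bit 2 = 1: acc = (11, 16) + (11, 1) = O

6P = O


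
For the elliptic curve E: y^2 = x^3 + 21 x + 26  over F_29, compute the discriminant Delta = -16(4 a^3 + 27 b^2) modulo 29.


4 a^3 + 27 b^2 = 4*21^3 + 27*26^2 = 37044 + 18252 = 55296
Delta = -16 * (55296) = -884736
Delta mod 29 = 25

Delta = 25 (mod 29)


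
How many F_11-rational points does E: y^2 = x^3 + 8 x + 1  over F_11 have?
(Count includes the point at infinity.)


For each x in F_11, count y with y^2 = x^3 + 8 x + 1 mod 11:
  x = 0: RHS = 1, y in [1, 10]  -> 2 point(s)
  x = 2: RHS = 3, y in [5, 6]  -> 2 point(s)
  x = 4: RHS = 9, y in [3, 8]  -> 2 point(s)
  x = 5: RHS = 1, y in [1, 10]  -> 2 point(s)
  x = 6: RHS = 1, y in [1, 10]  -> 2 point(s)
  x = 7: RHS = 4, y in [2, 9]  -> 2 point(s)
  x = 8: RHS = 5, y in [4, 7]  -> 2 point(s)
  x = 10: RHS = 3, y in [5, 6]  -> 2 point(s)
Affine points: 16. Add the point at infinity: total = 17.

#E(F_11) = 17


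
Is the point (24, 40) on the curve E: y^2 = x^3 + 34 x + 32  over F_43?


Check whether y^2 = x^3 + 34 x + 32 (mod 43) for (x, y) = (24, 40).
LHS: y^2 = 40^2 mod 43 = 9
RHS: x^3 + 34 x + 32 = 24^3 + 34*24 + 32 mod 43 = 9
LHS = RHS

Yes, on the curve


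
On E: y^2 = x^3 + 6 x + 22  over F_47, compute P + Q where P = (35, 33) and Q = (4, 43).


P != Q, so use the chord formula.
s = (y2 - y1) / (x2 - x1) = (10) / (16) mod 47 = 30
x3 = s^2 - x1 - x2 mod 47 = 30^2 - 35 - 4 = 15
y3 = s (x1 - x3) - y1 mod 47 = 30 * (35 - 15) - 33 = 3

P + Q = (15, 3)


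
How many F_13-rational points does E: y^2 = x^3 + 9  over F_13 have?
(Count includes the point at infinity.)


For each x in F_13, count y with y^2 = x^3 + 0 x + 9 mod 13:
  x = 0: RHS = 9, y in [3, 10]  -> 2 point(s)
  x = 1: RHS = 10, y in [6, 7]  -> 2 point(s)
  x = 2: RHS = 4, y in [2, 11]  -> 2 point(s)
  x = 3: RHS = 10, y in [6, 7]  -> 2 point(s)
  x = 5: RHS = 4, y in [2, 11]  -> 2 point(s)
  x = 6: RHS = 4, y in [2, 11]  -> 2 point(s)
  x = 7: RHS = 1, y in [1, 12]  -> 2 point(s)
  x = 8: RHS = 1, y in [1, 12]  -> 2 point(s)
  x = 9: RHS = 10, y in [6, 7]  -> 2 point(s)
  x = 11: RHS = 1, y in [1, 12]  -> 2 point(s)
Affine points: 20. Add the point at infinity: total = 21.

#E(F_13) = 21


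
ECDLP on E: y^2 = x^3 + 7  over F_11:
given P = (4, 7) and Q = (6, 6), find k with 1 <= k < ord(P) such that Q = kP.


Enumerate multiples of P until we hit Q = (6, 6):
  1P = (4, 7)
  2P = (6, 5)
  3P = (2, 2)
  4P = (3, 1)
  5P = (7, 8)
  6P = (5, 0)
  7P = (7, 3)
  8P = (3, 10)
  9P = (2, 9)
  10P = (6, 6)
Match found at i = 10.

k = 10


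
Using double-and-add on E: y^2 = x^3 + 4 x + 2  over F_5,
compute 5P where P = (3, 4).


k = 5 = 101_2 (binary, LSB first: 101)
Double-and-add from P = (3, 4):
  bit 0 = 1: acc = O + (3, 4) = (3, 4)
  bit 1 = 0: acc unchanged = (3, 4)
  bit 2 = 1: acc = (3, 4) + (3, 4) = (3, 1)

5P = (3, 1)


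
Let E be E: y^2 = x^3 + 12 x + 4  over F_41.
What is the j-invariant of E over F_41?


Delta = -16(4 a^3 + 27 b^2) mod 41 = 2
-1728 * (4 a)^3 = -1728 * (4*12)^3 mod 41 = 33
j = 33 * 2^(-1) mod 41 = 37

j = 37 (mod 41)


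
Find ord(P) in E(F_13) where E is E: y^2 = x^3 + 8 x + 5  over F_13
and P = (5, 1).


Compute successive multiples of P until we hit O:
  1P = (5, 1)
  2P = (6, 3)
  3P = (6, 10)
  4P = (5, 12)
  5P = O

ord(P) = 5


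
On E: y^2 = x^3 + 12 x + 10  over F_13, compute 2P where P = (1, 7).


Doubling: s = (3 x1^2 + a) / (2 y1)
s = (3*1^2 + 12) / (2*7) mod 13 = 2
x3 = s^2 - 2 x1 mod 13 = 2^2 - 2*1 = 2
y3 = s (x1 - x3) - y1 mod 13 = 2 * (1 - 2) - 7 = 4

2P = (2, 4)


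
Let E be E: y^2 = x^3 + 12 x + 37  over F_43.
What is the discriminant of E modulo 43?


4 a^3 + 27 b^2 = 4*12^3 + 27*37^2 = 6912 + 36963 = 43875
Delta = -16 * (43875) = -702000
Delta mod 43 = 18

Delta = 18 (mod 43)


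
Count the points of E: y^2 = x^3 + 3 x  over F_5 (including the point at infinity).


For each x in F_5, count y with y^2 = x^3 + 3 x + 0 mod 5:
  x = 0: RHS = 0, y in [0]  -> 1 point(s)
  x = 1: RHS = 4, y in [2, 3]  -> 2 point(s)
  x = 2: RHS = 4, y in [2, 3]  -> 2 point(s)
  x = 3: RHS = 1, y in [1, 4]  -> 2 point(s)
  x = 4: RHS = 1, y in [1, 4]  -> 2 point(s)
Affine points: 9. Add the point at infinity: total = 10.

#E(F_5) = 10


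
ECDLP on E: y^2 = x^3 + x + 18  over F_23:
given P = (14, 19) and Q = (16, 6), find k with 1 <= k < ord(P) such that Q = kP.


Enumerate multiples of P until we hit Q = (16, 6):
  1P = (14, 19)
  2P = (11, 16)
  3P = (22, 19)
  4P = (10, 4)
  5P = (3, 5)
  6P = (8, 20)
  7P = (17, 16)
  8P = (16, 6)
Match found at i = 8.

k = 8


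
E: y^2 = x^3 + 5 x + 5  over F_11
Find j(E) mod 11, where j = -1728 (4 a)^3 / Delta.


Delta = -16(4 a^3 + 27 b^2) mod 11 = 10
-1728 * (4 a)^3 = -1728 * (4*5)^3 mod 11 = 8
j = 8 * 10^(-1) mod 11 = 3

j = 3 (mod 11)


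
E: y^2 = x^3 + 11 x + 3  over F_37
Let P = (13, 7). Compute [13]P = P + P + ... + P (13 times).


k = 13 = 1101_2 (binary, LSB first: 1011)
Double-and-add from P = (13, 7):
  bit 0 = 1: acc = O + (13, 7) = (13, 7)
  bit 1 = 0: acc unchanged = (13, 7)
  bit 2 = 1: acc = (13, 7) + (3, 10) = (0, 15)
  bit 3 = 1: acc = (0, 15) + (15, 19) = (15, 18)

13P = (15, 18)


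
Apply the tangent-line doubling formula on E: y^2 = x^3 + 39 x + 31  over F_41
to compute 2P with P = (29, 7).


Doubling: s = (3 x1^2 + a) / (2 y1)
s = (3*29^2 + 39) / (2*7) mod 41 = 19
x3 = s^2 - 2 x1 mod 41 = 19^2 - 2*29 = 16
y3 = s (x1 - x3) - y1 mod 41 = 19 * (29 - 16) - 7 = 35

2P = (16, 35)


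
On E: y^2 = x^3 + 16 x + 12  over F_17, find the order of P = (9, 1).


Compute successive multiples of P until we hit O:
  1P = (9, 1)
  2P = (3, 11)
  3P = (4, 2)
  4P = (2, 1)
  5P = (6, 16)
  6P = (10, 4)
  7P = (7, 5)
  8P = (5, 8)
  ... (continuing to 17P)
  17P = O

ord(P) = 17


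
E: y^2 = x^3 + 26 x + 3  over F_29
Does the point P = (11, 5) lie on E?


Check whether y^2 = x^3 + 26 x + 3 (mod 29) for (x, y) = (11, 5).
LHS: y^2 = 5^2 mod 29 = 25
RHS: x^3 + 26 x + 3 = 11^3 + 26*11 + 3 mod 29 = 25
LHS = RHS

Yes, on the curve


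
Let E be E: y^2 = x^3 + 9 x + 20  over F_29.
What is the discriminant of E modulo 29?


4 a^3 + 27 b^2 = 4*9^3 + 27*20^2 = 2916 + 10800 = 13716
Delta = -16 * (13716) = -219456
Delta mod 29 = 16

Delta = 16 (mod 29)


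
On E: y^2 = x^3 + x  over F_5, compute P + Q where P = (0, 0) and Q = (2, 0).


P != Q, so use the chord formula.
s = (y2 - y1) / (x2 - x1) = (0) / (2) mod 5 = 0
x3 = s^2 - x1 - x2 mod 5 = 0^2 - 0 - 2 = 3
y3 = s (x1 - x3) - y1 mod 5 = 0 * (0 - 3) - 0 = 0

P + Q = (3, 0)


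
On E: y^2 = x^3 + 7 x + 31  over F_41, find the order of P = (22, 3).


Compute successive multiples of P until we hit O:
  1P = (22, 3)
  2P = (13, 33)
  3P = (8, 5)
  4P = (6, 24)
  5P = (12, 30)
  6P = (27, 31)
  7P = (25, 13)
  8P = (37, 29)
  ... (continuing to 25P)
  25P = O

ord(P) = 25


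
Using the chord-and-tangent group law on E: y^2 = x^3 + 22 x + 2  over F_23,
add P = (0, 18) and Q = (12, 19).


P != Q, so use the chord formula.
s = (y2 - y1) / (x2 - x1) = (1) / (12) mod 23 = 2
x3 = s^2 - x1 - x2 mod 23 = 2^2 - 0 - 12 = 15
y3 = s (x1 - x3) - y1 mod 23 = 2 * (0 - 15) - 18 = 21

P + Q = (15, 21)


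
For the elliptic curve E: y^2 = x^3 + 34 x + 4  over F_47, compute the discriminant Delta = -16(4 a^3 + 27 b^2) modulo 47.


4 a^3 + 27 b^2 = 4*34^3 + 27*4^2 = 157216 + 432 = 157648
Delta = -16 * (157648) = -2522368
Delta mod 47 = 28

Delta = 28 (mod 47)


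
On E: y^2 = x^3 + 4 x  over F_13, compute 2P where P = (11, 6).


Doubling: s = (3 x1^2 + a) / (2 y1)
s = (3*11^2 + 4) / (2*6) mod 13 = 10
x3 = s^2 - 2 x1 mod 13 = 10^2 - 2*11 = 0
y3 = s (x1 - x3) - y1 mod 13 = 10 * (11 - 0) - 6 = 0

2P = (0, 0)


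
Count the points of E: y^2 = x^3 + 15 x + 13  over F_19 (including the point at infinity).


For each x in F_19, count y with y^2 = x^3 + 15 x + 13 mod 19:
  x = 3: RHS = 9, y in [3, 16]  -> 2 point(s)
  x = 4: RHS = 4, y in [2, 17]  -> 2 point(s)
  x = 5: RHS = 4, y in [2, 17]  -> 2 point(s)
  x = 7: RHS = 5, y in [9, 10]  -> 2 point(s)
  x = 10: RHS = 4, y in [2, 17]  -> 2 point(s)
  x = 13: RHS = 11, y in [7, 12]  -> 2 point(s)
  x = 16: RHS = 17, y in [6, 13]  -> 2 point(s)
  x = 18: RHS = 16, y in [4, 15]  -> 2 point(s)
Affine points: 16. Add the point at infinity: total = 17.

#E(F_19) = 17


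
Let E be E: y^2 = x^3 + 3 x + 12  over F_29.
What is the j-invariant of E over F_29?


Delta = -16(4 a^3 + 27 b^2) mod 29 = 9
-1728 * (4 a)^3 = -1728 * (4*3)^3 mod 29 = 1
j = 1 * 9^(-1) mod 29 = 13

j = 13 (mod 29)


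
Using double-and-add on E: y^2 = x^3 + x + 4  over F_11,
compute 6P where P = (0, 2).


k = 6 = 110_2 (binary, LSB first: 011)
Double-and-add from P = (0, 2):
  bit 0 = 0: acc unchanged = O
  bit 1 = 1: acc = O + (9, 4) = (9, 4)
  bit 2 = 1: acc = (9, 4) + (2, 6) = (3, 10)

6P = (3, 10)


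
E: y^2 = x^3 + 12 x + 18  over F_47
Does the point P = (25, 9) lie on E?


Check whether y^2 = x^3 + 12 x + 18 (mod 47) for (x, y) = (25, 9).
LHS: y^2 = 9^2 mod 47 = 34
RHS: x^3 + 12 x + 18 = 25^3 + 12*25 + 18 mod 47 = 10
LHS != RHS

No, not on the curve


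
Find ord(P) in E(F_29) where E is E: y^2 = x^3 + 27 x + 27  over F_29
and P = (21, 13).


Compute successive multiples of P until we hit O:
  1P = (21, 13)
  2P = (9, 10)
  3P = (19, 2)
  4P = (12, 22)
  5P = (26, 21)
  6P = (24, 17)
  7P = (18, 20)
  8P = (18, 9)
  ... (continuing to 15P)
  15P = O

ord(P) = 15


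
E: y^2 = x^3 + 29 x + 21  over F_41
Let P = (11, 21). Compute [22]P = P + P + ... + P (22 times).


k = 22 = 10110_2 (binary, LSB first: 01101)
Double-and-add from P = (11, 21):
  bit 0 = 0: acc unchanged = O
  bit 1 = 1: acc = O + (15, 10) = (15, 10)
  bit 2 = 1: acc = (15, 10) + (2, 13) = (34, 7)
  bit 3 = 0: acc unchanged = (34, 7)
  bit 4 = 1: acc = (34, 7) + (40, 14) = (31, 17)

22P = (31, 17)


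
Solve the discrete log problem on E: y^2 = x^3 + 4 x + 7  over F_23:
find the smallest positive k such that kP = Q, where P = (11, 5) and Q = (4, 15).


Enumerate multiples of P until we hit Q = (4, 15):
  1P = (11, 5)
  2P = (4, 15)
Match found at i = 2.

k = 2


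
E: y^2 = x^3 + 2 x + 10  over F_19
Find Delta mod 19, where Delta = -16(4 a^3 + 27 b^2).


4 a^3 + 27 b^2 = 4*2^3 + 27*10^2 = 32 + 2700 = 2732
Delta = -16 * (2732) = -43712
Delta mod 19 = 7

Delta = 7 (mod 19)


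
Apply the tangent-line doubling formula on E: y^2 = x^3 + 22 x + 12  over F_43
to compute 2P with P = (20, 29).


Doubling: s = (3 x1^2 + a) / (2 y1)
s = (3*20^2 + 22) / (2*29) mod 43 = 27
x3 = s^2 - 2 x1 mod 43 = 27^2 - 2*20 = 1
y3 = s (x1 - x3) - y1 mod 43 = 27 * (20 - 1) - 29 = 11

2P = (1, 11)


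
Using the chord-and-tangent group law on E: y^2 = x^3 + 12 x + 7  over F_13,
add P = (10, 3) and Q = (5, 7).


P != Q, so use the chord formula.
s = (y2 - y1) / (x2 - x1) = (4) / (8) mod 13 = 7
x3 = s^2 - x1 - x2 mod 13 = 7^2 - 10 - 5 = 8
y3 = s (x1 - x3) - y1 mod 13 = 7 * (10 - 8) - 3 = 11

P + Q = (8, 11)


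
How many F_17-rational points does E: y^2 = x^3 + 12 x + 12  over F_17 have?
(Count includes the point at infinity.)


For each x in F_17, count y with y^2 = x^3 + 12 x + 12 mod 17:
  x = 1: RHS = 8, y in [5, 12]  -> 2 point(s)
  x = 8: RHS = 8, y in [5, 12]  -> 2 point(s)
  x = 9: RHS = 16, y in [4, 13]  -> 2 point(s)
  x = 11: RHS = 13, y in [8, 9]  -> 2 point(s)
  x = 13: RHS = 2, y in [6, 11]  -> 2 point(s)
  x = 14: RHS = 0, y in [0]  -> 1 point(s)
  x = 16: RHS = 16, y in [4, 13]  -> 2 point(s)
Affine points: 13. Add the point at infinity: total = 14.

#E(F_17) = 14


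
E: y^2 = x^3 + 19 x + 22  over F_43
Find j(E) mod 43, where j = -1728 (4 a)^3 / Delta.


Delta = -16(4 a^3 + 27 b^2) mod 43 = 32
-1728 * (4 a)^3 = -1728 * (4*19)^3 mod 43 = 2
j = 2 * 32^(-1) mod 43 = 35

j = 35 (mod 43)


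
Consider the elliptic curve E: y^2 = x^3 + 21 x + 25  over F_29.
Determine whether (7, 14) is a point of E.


Check whether y^2 = x^3 + 21 x + 25 (mod 29) for (x, y) = (7, 14).
LHS: y^2 = 14^2 mod 29 = 22
RHS: x^3 + 21 x + 25 = 7^3 + 21*7 + 25 mod 29 = 22
LHS = RHS

Yes, on the curve


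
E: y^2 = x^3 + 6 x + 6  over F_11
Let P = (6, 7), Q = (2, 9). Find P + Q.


P != Q, so use the chord formula.
s = (y2 - y1) / (x2 - x1) = (2) / (7) mod 11 = 5
x3 = s^2 - x1 - x2 mod 11 = 5^2 - 6 - 2 = 6
y3 = s (x1 - x3) - y1 mod 11 = 5 * (6 - 6) - 7 = 4

P + Q = (6, 4)


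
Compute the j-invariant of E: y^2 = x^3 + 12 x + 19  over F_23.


Delta = -16(4 a^3 + 27 b^2) mod 23 = 3
-1728 * (4 a)^3 = -1728 * (4*12)^3 mod 23 = 22
j = 22 * 3^(-1) mod 23 = 15

j = 15 (mod 23)


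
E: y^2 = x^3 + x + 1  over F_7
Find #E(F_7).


For each x in F_7, count y with y^2 = x^3 + 1 x + 1 mod 7:
  x = 0: RHS = 1, y in [1, 6]  -> 2 point(s)
  x = 2: RHS = 4, y in [2, 5]  -> 2 point(s)
Affine points: 4. Add the point at infinity: total = 5.

#E(F_7) = 5


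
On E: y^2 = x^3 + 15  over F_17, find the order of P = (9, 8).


Compute successive multiples of P until we hit O:
  1P = (9, 8)
  2P = (7, 16)
  3P = (0, 7)
  4P = (12, 3)
  5P = (12, 14)
  6P = (0, 10)
  7P = (7, 1)
  8P = (9, 9)
  ... (continuing to 9P)
  9P = O

ord(P) = 9


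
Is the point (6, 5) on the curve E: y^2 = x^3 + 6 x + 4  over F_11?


Check whether y^2 = x^3 + 6 x + 4 (mod 11) for (x, y) = (6, 5).
LHS: y^2 = 5^2 mod 11 = 3
RHS: x^3 + 6 x + 4 = 6^3 + 6*6 + 4 mod 11 = 3
LHS = RHS

Yes, on the curve


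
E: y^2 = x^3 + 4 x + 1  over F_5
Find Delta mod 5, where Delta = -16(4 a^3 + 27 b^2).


4 a^3 + 27 b^2 = 4*4^3 + 27*1^2 = 256 + 27 = 283
Delta = -16 * (283) = -4528
Delta mod 5 = 2

Delta = 2 (mod 5)


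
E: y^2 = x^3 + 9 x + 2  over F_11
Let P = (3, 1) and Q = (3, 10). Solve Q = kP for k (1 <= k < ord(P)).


Enumerate multiples of P until we hit Q = (3, 10):
  1P = (3, 1)
  2P = (10, 5)
  3P = (10, 6)
  4P = (3, 10)
Match found at i = 4.

k = 4


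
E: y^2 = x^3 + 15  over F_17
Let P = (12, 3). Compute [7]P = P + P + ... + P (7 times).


k = 7 = 111_2 (binary, LSB first: 111)
Double-and-add from P = (12, 3):
  bit 0 = 1: acc = O + (12, 3) = (12, 3)
  bit 1 = 1: acc = (12, 3) + (9, 9) = (0, 7)
  bit 2 = 1: acc = (0, 7) + (7, 1) = (9, 8)

7P = (9, 8)


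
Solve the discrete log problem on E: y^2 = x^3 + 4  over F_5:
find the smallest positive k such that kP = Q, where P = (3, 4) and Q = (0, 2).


Enumerate multiples of P until we hit Q = (0, 2):
  1P = (3, 4)
  2P = (0, 3)
  3P = (1, 0)
  4P = (0, 2)
Match found at i = 4.

k = 4


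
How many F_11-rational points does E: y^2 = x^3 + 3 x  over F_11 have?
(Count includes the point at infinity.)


For each x in F_11, count y with y^2 = x^3 + 3 x + 0 mod 11:
  x = 0: RHS = 0, y in [0]  -> 1 point(s)
  x = 1: RHS = 4, y in [2, 9]  -> 2 point(s)
  x = 2: RHS = 3, y in [5, 6]  -> 2 point(s)
  x = 3: RHS = 3, y in [5, 6]  -> 2 point(s)
  x = 6: RHS = 3, y in [5, 6]  -> 2 point(s)
  x = 7: RHS = 1, y in [1, 10]  -> 2 point(s)
Affine points: 11. Add the point at infinity: total = 12.

#E(F_11) = 12


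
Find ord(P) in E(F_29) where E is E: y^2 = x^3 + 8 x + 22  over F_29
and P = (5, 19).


Compute successive multiples of P until we hit O:
  1P = (5, 19)
  2P = (26, 0)
  3P = (5, 10)
  4P = O

ord(P) = 4


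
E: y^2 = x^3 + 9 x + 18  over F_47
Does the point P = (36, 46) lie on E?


Check whether y^2 = x^3 + 9 x + 18 (mod 47) for (x, y) = (36, 46).
LHS: y^2 = 46^2 mod 47 = 1
RHS: x^3 + 9 x + 18 = 36^3 + 9*36 + 18 mod 47 = 45
LHS != RHS

No, not on the curve


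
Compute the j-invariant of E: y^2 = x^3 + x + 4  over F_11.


Delta = -16(4 a^3 + 27 b^2) mod 11 = 9
-1728 * (4 a)^3 = -1728 * (4*1)^3 mod 11 = 2
j = 2 * 9^(-1) mod 11 = 10

j = 10 (mod 11)


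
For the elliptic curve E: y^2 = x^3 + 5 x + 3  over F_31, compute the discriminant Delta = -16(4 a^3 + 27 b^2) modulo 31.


4 a^3 + 27 b^2 = 4*5^3 + 27*3^2 = 500 + 243 = 743
Delta = -16 * (743) = -11888
Delta mod 31 = 16

Delta = 16 (mod 31)


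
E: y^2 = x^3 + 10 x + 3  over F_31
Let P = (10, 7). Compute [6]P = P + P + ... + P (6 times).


k = 6 = 110_2 (binary, LSB first: 011)
Double-and-add from P = (10, 7):
  bit 0 = 0: acc unchanged = O
  bit 1 = 1: acc = O + (11, 24) = (11, 24)
  bit 2 = 1: acc = (11, 24) + (6, 0) = (11, 7)

6P = (11, 7)


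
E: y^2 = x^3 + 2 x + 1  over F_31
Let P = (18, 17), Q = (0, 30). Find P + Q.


P != Q, so use the chord formula.
s = (y2 - y1) / (x2 - x1) = (13) / (13) mod 31 = 1
x3 = s^2 - x1 - x2 mod 31 = 1^2 - 18 - 0 = 14
y3 = s (x1 - x3) - y1 mod 31 = 1 * (18 - 14) - 17 = 18

P + Q = (14, 18)


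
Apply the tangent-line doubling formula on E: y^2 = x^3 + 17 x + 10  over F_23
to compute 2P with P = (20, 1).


Doubling: s = (3 x1^2 + a) / (2 y1)
s = (3*20^2 + 17) / (2*1) mod 23 = 22
x3 = s^2 - 2 x1 mod 23 = 22^2 - 2*20 = 7
y3 = s (x1 - x3) - y1 mod 23 = 22 * (20 - 7) - 1 = 9

2P = (7, 9)


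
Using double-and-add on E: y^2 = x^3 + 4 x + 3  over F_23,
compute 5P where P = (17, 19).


k = 5 = 101_2 (binary, LSB first: 101)
Double-and-add from P = (17, 19):
  bit 0 = 1: acc = O + (17, 19) = (17, 19)
  bit 1 = 0: acc unchanged = (17, 19)
  bit 2 = 1: acc = (17, 19) + (6, 17) = (16, 0)

5P = (16, 0)


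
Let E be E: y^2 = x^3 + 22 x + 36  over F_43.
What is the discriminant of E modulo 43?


4 a^3 + 27 b^2 = 4*22^3 + 27*36^2 = 42592 + 34992 = 77584
Delta = -16 * (77584) = -1241344
Delta mod 43 = 23

Delta = 23 (mod 43)


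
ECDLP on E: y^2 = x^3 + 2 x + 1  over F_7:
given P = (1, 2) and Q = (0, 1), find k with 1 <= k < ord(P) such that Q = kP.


Enumerate multiples of P until we hit Q = (0, 1):
  1P = (1, 2)
  2P = (0, 1)
Match found at i = 2.

k = 2


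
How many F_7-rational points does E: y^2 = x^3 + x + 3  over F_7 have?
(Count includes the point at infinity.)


For each x in F_7, count y with y^2 = x^3 + 1 x + 3 mod 7:
  x = 4: RHS = 1, y in [1, 6]  -> 2 point(s)
  x = 5: RHS = 0, y in [0]  -> 1 point(s)
  x = 6: RHS = 1, y in [1, 6]  -> 2 point(s)
Affine points: 5. Add the point at infinity: total = 6.

#E(F_7) = 6


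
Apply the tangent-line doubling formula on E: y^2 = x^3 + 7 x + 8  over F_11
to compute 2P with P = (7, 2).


Doubling: s = (3 x1^2 + a) / (2 y1)
s = (3*7^2 + 7) / (2*2) mod 11 = 0
x3 = s^2 - 2 x1 mod 11 = 0^2 - 2*7 = 8
y3 = s (x1 - x3) - y1 mod 11 = 0 * (7 - 8) - 2 = 9

2P = (8, 9)


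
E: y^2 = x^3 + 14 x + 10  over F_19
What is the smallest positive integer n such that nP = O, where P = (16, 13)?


Compute successive multiples of P until we hit O:
  1P = (16, 13)
  2P = (12, 5)
  3P = (14, 10)
  4P = (15, 17)
  5P = (4, 15)
  6P = (8, 11)
  7P = (1, 5)
  8P = (6, 5)
  ... (continuing to 17P)
  17P = O

ord(P) = 17


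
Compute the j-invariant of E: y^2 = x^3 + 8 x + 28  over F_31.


Delta = -16(4 a^3 + 27 b^2) mod 31 = 17
-1728 * (4 a)^3 = -1728 * (4*8)^3 mod 31 = 8
j = 8 * 17^(-1) mod 31 = 26

j = 26 (mod 31)


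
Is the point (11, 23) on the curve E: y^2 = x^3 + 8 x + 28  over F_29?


Check whether y^2 = x^3 + 8 x + 28 (mod 29) for (x, y) = (11, 23).
LHS: y^2 = 23^2 mod 29 = 7
RHS: x^3 + 8 x + 28 = 11^3 + 8*11 + 28 mod 29 = 26
LHS != RHS

No, not on the curve


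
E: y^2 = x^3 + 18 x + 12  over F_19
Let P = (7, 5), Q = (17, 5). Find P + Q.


P != Q, so use the chord formula.
s = (y2 - y1) / (x2 - x1) = (0) / (10) mod 19 = 0
x3 = s^2 - x1 - x2 mod 19 = 0^2 - 7 - 17 = 14
y3 = s (x1 - x3) - y1 mod 19 = 0 * (7 - 14) - 5 = 14

P + Q = (14, 14)


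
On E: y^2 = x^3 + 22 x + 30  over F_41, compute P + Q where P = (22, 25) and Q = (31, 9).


P != Q, so use the chord formula.
s = (y2 - y1) / (x2 - x1) = (25) / (9) mod 41 = 21
x3 = s^2 - x1 - x2 mod 41 = 21^2 - 22 - 31 = 19
y3 = s (x1 - x3) - y1 mod 41 = 21 * (22 - 19) - 25 = 38

P + Q = (19, 38)


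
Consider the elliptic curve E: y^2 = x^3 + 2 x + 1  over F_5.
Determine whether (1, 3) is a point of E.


Check whether y^2 = x^3 + 2 x + 1 (mod 5) for (x, y) = (1, 3).
LHS: y^2 = 3^2 mod 5 = 4
RHS: x^3 + 2 x + 1 = 1^3 + 2*1 + 1 mod 5 = 4
LHS = RHS

Yes, on the curve


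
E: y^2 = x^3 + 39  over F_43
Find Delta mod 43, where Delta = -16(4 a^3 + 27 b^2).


4 a^3 + 27 b^2 = 4*0^3 + 27*39^2 = 0 + 41067 = 41067
Delta = -16 * (41067) = -657072
Delta mod 43 = 11

Delta = 11 (mod 43)


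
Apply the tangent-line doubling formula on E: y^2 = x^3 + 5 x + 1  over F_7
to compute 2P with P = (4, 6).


Doubling: s = (3 x1^2 + a) / (2 y1)
s = (3*4^2 + 5) / (2*6) mod 7 = 5
x3 = s^2 - 2 x1 mod 7 = 5^2 - 2*4 = 3
y3 = s (x1 - x3) - y1 mod 7 = 5 * (4 - 3) - 6 = 6

2P = (3, 6)


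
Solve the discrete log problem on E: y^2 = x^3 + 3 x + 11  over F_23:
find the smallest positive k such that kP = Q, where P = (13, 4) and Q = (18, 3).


Enumerate multiples of P until we hit Q = (18, 3):
  1P = (13, 4)
  2P = (3, 1)
  3P = (11, 15)
  4P = (12, 2)
  5P = (2, 18)
  6P = (10, 11)
  7P = (8, 15)
  8P = (5, 6)
  9P = (18, 3)
Match found at i = 9.

k = 9


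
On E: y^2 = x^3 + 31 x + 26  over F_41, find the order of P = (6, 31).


Compute successive multiples of P until we hit O:
  1P = (6, 31)
  2P = (28, 3)
  3P = (32, 17)
  4P = (21, 37)
  5P = (24, 11)
  6P = (34, 32)
  7P = (34, 9)
  8P = (24, 30)
  ... (continuing to 13P)
  13P = O

ord(P) = 13


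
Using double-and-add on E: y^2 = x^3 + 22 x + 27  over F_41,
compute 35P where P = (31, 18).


k = 35 = 100011_2 (binary, LSB first: 110001)
Double-and-add from P = (31, 18):
  bit 0 = 1: acc = O + (31, 18) = (31, 18)
  bit 1 = 1: acc = (31, 18) + (28, 2) = (15, 40)
  bit 2 = 0: acc unchanged = (15, 40)
  bit 3 = 0: acc unchanged = (15, 40)
  bit 4 = 0: acc unchanged = (15, 40)
  bit 5 = 1: acc = (15, 40) + (20, 29) = (1, 3)

35P = (1, 3)


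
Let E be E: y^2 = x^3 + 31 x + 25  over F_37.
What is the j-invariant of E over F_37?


Delta = -16(4 a^3 + 27 b^2) mod 37 = 12
-1728 * (4 a)^3 = -1728 * (4*31)^3 mod 37 = 6
j = 6 * 12^(-1) mod 37 = 19

j = 19 (mod 37)


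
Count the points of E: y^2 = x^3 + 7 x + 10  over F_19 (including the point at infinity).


For each x in F_19, count y with y^2 = x^3 + 7 x + 10 mod 19:
  x = 3: RHS = 1, y in [1, 18]  -> 2 point(s)
  x = 4: RHS = 7, y in [8, 11]  -> 2 point(s)
  x = 9: RHS = 4, y in [2, 17]  -> 2 point(s)
  x = 10: RHS = 16, y in [4, 15]  -> 2 point(s)
  x = 12: RHS = 17, y in [6, 13]  -> 2 point(s)
  x = 16: RHS = 0, y in [0]  -> 1 point(s)
  x = 17: RHS = 7, y in [8, 11]  -> 2 point(s)
Affine points: 13. Add the point at infinity: total = 14.

#E(F_19) = 14


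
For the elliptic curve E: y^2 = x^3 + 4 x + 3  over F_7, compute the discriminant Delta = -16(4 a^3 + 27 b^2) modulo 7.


4 a^3 + 27 b^2 = 4*4^3 + 27*3^2 = 256 + 243 = 499
Delta = -16 * (499) = -7984
Delta mod 7 = 3

Delta = 3 (mod 7)


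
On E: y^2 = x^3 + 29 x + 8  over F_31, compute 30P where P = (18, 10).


k = 30 = 11110_2 (binary, LSB first: 01111)
Double-and-add from P = (18, 10):
  bit 0 = 0: acc unchanged = O
  bit 1 = 1: acc = O + (30, 28) = (30, 28)
  bit 2 = 1: acc = (30, 28) + (27, 18) = (23, 16)
  bit 3 = 1: acc = (23, 16) + (17, 12) = (19, 28)
  bit 4 = 1: acc = (19, 28) + (13, 3) = (0, 15)

30P = (0, 15)


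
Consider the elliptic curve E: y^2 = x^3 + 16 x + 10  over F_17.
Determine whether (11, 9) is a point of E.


Check whether y^2 = x^3 + 16 x + 10 (mod 17) for (x, y) = (11, 9).
LHS: y^2 = 9^2 mod 17 = 13
RHS: x^3 + 16 x + 10 = 11^3 + 16*11 + 10 mod 17 = 4
LHS != RHS

No, not on the curve


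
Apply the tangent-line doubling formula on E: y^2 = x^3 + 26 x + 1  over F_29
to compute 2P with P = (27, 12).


Doubling: s = (3 x1^2 + a) / (2 y1)
s = (3*27^2 + 26) / (2*12) mod 29 = 4
x3 = s^2 - 2 x1 mod 29 = 4^2 - 2*27 = 20
y3 = s (x1 - x3) - y1 mod 29 = 4 * (27 - 20) - 12 = 16

2P = (20, 16)


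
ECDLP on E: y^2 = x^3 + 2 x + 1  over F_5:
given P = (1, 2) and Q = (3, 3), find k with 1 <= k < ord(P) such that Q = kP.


Enumerate multiples of P until we hit Q = (3, 3):
  1P = (1, 2)
  2P = (3, 3)
Match found at i = 2.

k = 2


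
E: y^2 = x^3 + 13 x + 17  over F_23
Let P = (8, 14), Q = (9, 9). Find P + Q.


P != Q, so use the chord formula.
s = (y2 - y1) / (x2 - x1) = (18) / (1) mod 23 = 18
x3 = s^2 - x1 - x2 mod 23 = 18^2 - 8 - 9 = 8
y3 = s (x1 - x3) - y1 mod 23 = 18 * (8 - 8) - 14 = 9

P + Q = (8, 9)


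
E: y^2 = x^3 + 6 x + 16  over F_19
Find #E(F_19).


For each x in F_19, count y with y^2 = x^3 + 6 x + 16 mod 19:
  x = 0: RHS = 16, y in [4, 15]  -> 2 point(s)
  x = 1: RHS = 4, y in [2, 17]  -> 2 point(s)
  x = 2: RHS = 17, y in [6, 13]  -> 2 point(s)
  x = 3: RHS = 4, y in [2, 17]  -> 2 point(s)
  x = 4: RHS = 9, y in [3, 16]  -> 2 point(s)
  x = 5: RHS = 0, y in [0]  -> 1 point(s)
  x = 8: RHS = 6, y in [5, 14]  -> 2 point(s)
  x = 9: RHS = 1, y in [1, 18]  -> 2 point(s)
  x = 11: RHS = 7, y in [8, 11]  -> 2 point(s)
  x = 12: RHS = 11, y in [7, 12]  -> 2 point(s)
  x = 13: RHS = 11, y in [7, 12]  -> 2 point(s)
  x = 15: RHS = 4, y in [2, 17]  -> 2 point(s)
  x = 16: RHS = 9, y in [3, 16]  -> 2 point(s)
  x = 18: RHS = 9, y in [3, 16]  -> 2 point(s)
Affine points: 27. Add the point at infinity: total = 28.

#E(F_19) = 28


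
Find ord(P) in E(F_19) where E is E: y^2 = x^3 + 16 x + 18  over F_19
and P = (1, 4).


Compute successive multiples of P until we hit O:
  1P = (1, 4)
  2P = (17, 15)
  3P = (6, 8)
  4P = (2, 18)
  5P = (3, 6)
  6P = (16, 0)
  7P = (3, 13)
  8P = (2, 1)
  ... (continuing to 12P)
  12P = O

ord(P) = 12


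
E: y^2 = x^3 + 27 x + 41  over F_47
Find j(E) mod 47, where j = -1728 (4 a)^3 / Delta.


Delta = -16(4 a^3 + 27 b^2) mod 47 = 34
-1728 * (4 a)^3 = -1728 * (4*27)^3 mod 47 = 10
j = 10 * 34^(-1) mod 47 = 39

j = 39 (mod 47)


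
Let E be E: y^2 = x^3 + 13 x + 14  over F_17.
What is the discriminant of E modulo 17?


4 a^3 + 27 b^2 = 4*13^3 + 27*14^2 = 8788 + 5292 = 14080
Delta = -16 * (14080) = -225280
Delta mod 17 = 4

Delta = 4 (mod 17)


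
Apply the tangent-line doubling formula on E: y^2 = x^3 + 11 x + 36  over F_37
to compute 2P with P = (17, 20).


Doubling: s = (3 x1^2 + a) / (2 y1)
s = (3*17^2 + 11) / (2*20) mod 37 = 9
x3 = s^2 - 2 x1 mod 37 = 9^2 - 2*17 = 10
y3 = s (x1 - x3) - y1 mod 37 = 9 * (17 - 10) - 20 = 6

2P = (10, 6)


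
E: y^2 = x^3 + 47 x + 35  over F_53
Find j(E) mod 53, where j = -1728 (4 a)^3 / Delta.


Delta = -16(4 a^3 + 27 b^2) mod 53 = 49
-1728 * (4 a)^3 = -1728 * (4*47)^3 mod 53 = 30
j = 30 * 49^(-1) mod 53 = 19

j = 19 (mod 53)


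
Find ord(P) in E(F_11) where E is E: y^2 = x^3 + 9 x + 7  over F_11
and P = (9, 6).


Compute successive multiples of P until we hit O:
  1P = (9, 6)
  2P = (5, 1)
  3P = (2, 0)
  4P = (5, 10)
  5P = (9, 5)
  6P = O

ord(P) = 6


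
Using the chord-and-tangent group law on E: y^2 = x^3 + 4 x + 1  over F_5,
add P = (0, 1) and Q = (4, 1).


P != Q, so use the chord formula.
s = (y2 - y1) / (x2 - x1) = (0) / (4) mod 5 = 0
x3 = s^2 - x1 - x2 mod 5 = 0^2 - 0 - 4 = 1
y3 = s (x1 - x3) - y1 mod 5 = 0 * (0 - 1) - 1 = 4

P + Q = (1, 4)


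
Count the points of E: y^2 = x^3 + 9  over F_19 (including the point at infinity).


For each x in F_19, count y with y^2 = x^3 + 0 x + 9 mod 19:
  x = 0: RHS = 9, y in [3, 16]  -> 2 point(s)
  x = 2: RHS = 17, y in [6, 13]  -> 2 point(s)
  x = 3: RHS = 17, y in [6, 13]  -> 2 point(s)
  x = 4: RHS = 16, y in [4, 15]  -> 2 point(s)
  x = 5: RHS = 1, y in [1, 18]  -> 2 point(s)
  x = 6: RHS = 16, y in [4, 15]  -> 2 point(s)
  x = 9: RHS = 16, y in [4, 15]  -> 2 point(s)
  x = 14: RHS = 17, y in [6, 13]  -> 2 point(s)
  x = 16: RHS = 1, y in [1, 18]  -> 2 point(s)
  x = 17: RHS = 1, y in [1, 18]  -> 2 point(s)
Affine points: 20. Add the point at infinity: total = 21.

#E(F_19) = 21


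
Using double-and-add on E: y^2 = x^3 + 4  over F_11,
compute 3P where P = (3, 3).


k = 3 = 11_2 (binary, LSB first: 11)
Double-and-add from P = (3, 3):
  bit 0 = 1: acc = O + (3, 3) = (3, 3)
  bit 1 = 1: acc = (3, 3) + (6, 0) = (3, 8)

3P = (3, 8)


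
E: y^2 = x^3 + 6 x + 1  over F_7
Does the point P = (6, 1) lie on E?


Check whether y^2 = x^3 + 6 x + 1 (mod 7) for (x, y) = (6, 1).
LHS: y^2 = 1^2 mod 7 = 1
RHS: x^3 + 6 x + 1 = 6^3 + 6*6 + 1 mod 7 = 1
LHS = RHS

Yes, on the curve


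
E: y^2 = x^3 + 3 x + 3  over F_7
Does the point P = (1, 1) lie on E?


Check whether y^2 = x^3 + 3 x + 3 (mod 7) for (x, y) = (1, 1).
LHS: y^2 = 1^2 mod 7 = 1
RHS: x^3 + 3 x + 3 = 1^3 + 3*1 + 3 mod 7 = 0
LHS != RHS

No, not on the curve


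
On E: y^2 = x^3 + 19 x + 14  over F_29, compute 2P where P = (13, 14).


Doubling: s = (3 x1^2 + a) / (2 y1)
s = (3*13^2 + 19) / (2*14) mod 29 = 25
x3 = s^2 - 2 x1 mod 29 = 25^2 - 2*13 = 19
y3 = s (x1 - x3) - y1 mod 29 = 25 * (13 - 19) - 14 = 10

2P = (19, 10)


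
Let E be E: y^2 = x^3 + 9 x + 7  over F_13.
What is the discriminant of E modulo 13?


4 a^3 + 27 b^2 = 4*9^3 + 27*7^2 = 2916 + 1323 = 4239
Delta = -16 * (4239) = -67824
Delta mod 13 = 10

Delta = 10 (mod 13)


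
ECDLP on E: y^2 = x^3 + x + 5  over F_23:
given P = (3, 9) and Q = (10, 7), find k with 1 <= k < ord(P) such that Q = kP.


Enumerate multiples of P until we hit Q = (10, 7):
  1P = (3, 9)
  2P = (18, 6)
  3P = (14, 7)
  4P = (22, 7)
  5P = (4, 2)
  6P = (19, 11)
  7P = (10, 16)
  8P = (11, 6)
  9P = (21, 15)
  10P = (17, 17)
  11P = (16, 0)
  12P = (17, 6)
  13P = (21, 8)
  14P = (11, 17)
  15P = (10, 7)
Match found at i = 15.

k = 15


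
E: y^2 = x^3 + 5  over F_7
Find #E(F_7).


For each x in F_7, count y with y^2 = x^3 + 0 x + 5 mod 7:
  x = 3: RHS = 4, y in [2, 5]  -> 2 point(s)
  x = 5: RHS = 4, y in [2, 5]  -> 2 point(s)
  x = 6: RHS = 4, y in [2, 5]  -> 2 point(s)
Affine points: 6. Add the point at infinity: total = 7.

#E(F_7) = 7


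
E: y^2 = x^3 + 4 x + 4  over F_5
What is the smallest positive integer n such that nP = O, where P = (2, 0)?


Compute successive multiples of P until we hit O:
  1P = (2, 0)
  2P = O

ord(P) = 2


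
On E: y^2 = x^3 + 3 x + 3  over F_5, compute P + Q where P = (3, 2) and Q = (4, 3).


P != Q, so use the chord formula.
s = (y2 - y1) / (x2 - x1) = (1) / (1) mod 5 = 1
x3 = s^2 - x1 - x2 mod 5 = 1^2 - 3 - 4 = 4
y3 = s (x1 - x3) - y1 mod 5 = 1 * (3 - 4) - 2 = 2

P + Q = (4, 2)


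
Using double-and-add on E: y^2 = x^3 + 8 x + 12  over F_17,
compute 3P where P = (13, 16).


k = 3 = 11_2 (binary, LSB first: 11)
Double-and-add from P = (13, 16):
  bit 0 = 1: acc = O + (13, 16) = (13, 16)
  bit 1 = 1: acc = (13, 16) + (10, 2) = (12, 0)

3P = (12, 0)


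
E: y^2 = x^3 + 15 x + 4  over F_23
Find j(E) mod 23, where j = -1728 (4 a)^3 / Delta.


Delta = -16(4 a^3 + 27 b^2) mod 23 = 4
-1728 * (4 a)^3 = -1728 * (4*15)^3 mod 23 = 2
j = 2 * 4^(-1) mod 23 = 12

j = 12 (mod 23)


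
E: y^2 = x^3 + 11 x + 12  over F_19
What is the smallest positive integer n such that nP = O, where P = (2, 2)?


Compute successive multiples of P until we hit O:
  1P = (2, 2)
  2P = (16, 3)
  3P = (17, 1)
  4P = (6, 16)
  5P = (9, 2)
  6P = (8, 17)
  7P = (1, 10)
  8P = (4, 14)
  ... (continuing to 22P)
  22P = O

ord(P) = 22


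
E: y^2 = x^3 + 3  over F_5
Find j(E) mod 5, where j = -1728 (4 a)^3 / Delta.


Delta = -16(4 a^3 + 27 b^2) mod 5 = 2
-1728 * (4 a)^3 = -1728 * (4*0)^3 mod 5 = 0
j = 0 * 2^(-1) mod 5 = 0

j = 0 (mod 5)


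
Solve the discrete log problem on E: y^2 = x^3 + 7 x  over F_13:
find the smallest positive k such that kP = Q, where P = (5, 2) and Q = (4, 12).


Enumerate multiples of P until we hit Q = (4, 12):
  1P = (5, 2)
  2P = (4, 12)
Match found at i = 2.

k = 2
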